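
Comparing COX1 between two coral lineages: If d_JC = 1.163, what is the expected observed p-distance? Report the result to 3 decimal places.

p = (3/4)(1 − e^(−4d/3)) = 0.75 × (1 − e^(-1.550667)) = 0.75 × (1 − 0.212106) = 0.590921.

0.591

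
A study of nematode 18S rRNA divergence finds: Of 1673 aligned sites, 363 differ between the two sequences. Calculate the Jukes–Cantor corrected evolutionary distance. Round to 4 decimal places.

p = 363/1673 ≈ 0.216975.
d = −(3/4) ln(1 − 4p/3) = −0.75 ln(1 − 0.2893) = −0.75 ln(0.7107)
  = −0.75 × (-0.341505) = 0.256129 substitutions/site.

0.2561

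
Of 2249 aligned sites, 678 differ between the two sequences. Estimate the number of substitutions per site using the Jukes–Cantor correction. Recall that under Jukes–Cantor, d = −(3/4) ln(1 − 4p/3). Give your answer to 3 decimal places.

0.386

p = 678/2249 ≈ 0.301467.
d = −(3/4) ln(1 − 4p/3) = −0.75 ln(1 − 0.401956) = −0.75 ln(0.598044)
  = −0.75 × (-0.514091) = 0.385568 substitutions/site.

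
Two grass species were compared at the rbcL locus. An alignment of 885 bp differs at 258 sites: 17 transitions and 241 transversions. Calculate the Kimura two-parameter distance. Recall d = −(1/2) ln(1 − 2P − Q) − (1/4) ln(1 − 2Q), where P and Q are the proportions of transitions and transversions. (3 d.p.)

P = 17/885 ≈ 0.019209 and Q = 241/885 ≈ 0.272316.
Under the Kimura two-parameter model, d = −½ ln(1 − 2P − Q) − ¼ ln(1 − 2Q).
1 − 2P − Q = 0.689266, giving −½ ln(0.689266) = 0.186064.
1 − 2Q = 0.455368, giving −¼ ln(0.455368) = 0.196662.
d = 0.186064 + 0.196662 = 0.382726.

0.383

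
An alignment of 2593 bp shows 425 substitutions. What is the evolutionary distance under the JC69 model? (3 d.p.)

0.185

p = 425/2593 ≈ 0.163903.
d = −(3/4) ln(1 − 4p/3) = −0.75 ln(1 − 0.218537) = −0.75 ln(0.781463)
  = −0.75 × (-0.246587) = 0.184940 substitutions/site.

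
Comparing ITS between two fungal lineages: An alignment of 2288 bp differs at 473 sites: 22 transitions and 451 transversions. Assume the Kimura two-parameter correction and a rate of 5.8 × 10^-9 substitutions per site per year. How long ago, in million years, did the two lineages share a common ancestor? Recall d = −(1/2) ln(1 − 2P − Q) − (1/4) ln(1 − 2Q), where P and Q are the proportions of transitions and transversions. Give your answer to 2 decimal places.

21.31

P = 22/2288 ≈ 0.009615 and Q = 451/2288 ≈ 0.197115.
Under the Kimura two-parameter model, d = −½ ln(1 − 2P − Q) − ¼ ln(1 − 2Q).
1 − 2P − Q = 0.783655, giving −½ ln(0.783655) = 0.121893.
1 − 2Q = 0.60577, giving −¼ ln(0.60577) = 0.125314.
d = 0.121893 + 0.125314 = 0.247207.
Under a molecular clock d = 2μt, so t = d/(2μ) = 0.247207 / (2 × 5.8 × 10^-9) = 21.31 million years.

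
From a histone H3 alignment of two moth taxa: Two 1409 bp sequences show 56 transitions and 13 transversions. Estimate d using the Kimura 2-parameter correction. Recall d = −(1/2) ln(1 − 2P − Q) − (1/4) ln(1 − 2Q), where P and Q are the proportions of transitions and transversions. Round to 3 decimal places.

0.051

P = 56/1409 ≈ 0.039744 and Q = 13/1409 ≈ 0.009226.
Under the Kimura two-parameter model, d = −½ ln(1 − 2P − Q) − ¼ ln(1 − 2Q).
1 − 2P − Q = 0.911286, giving −½ ln(0.911286) = 0.046449.
1 − 2Q = 0.981548, giving −¼ ln(0.981548) = 0.004656.
d = 0.046449 + 0.004656 = 0.051105.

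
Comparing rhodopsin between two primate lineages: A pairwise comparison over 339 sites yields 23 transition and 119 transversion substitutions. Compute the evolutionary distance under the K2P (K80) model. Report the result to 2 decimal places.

P = 23/339 ≈ 0.067847 and Q = 119/339 ≈ 0.351032.
Under the Kimura two-parameter model, d = −½ ln(1 − 2P − Q) − ¼ ln(1 − 2Q).
1 − 2P − Q = 0.513274, giving −½ ln(0.513274) = 0.333473.
1 − 2Q = 0.297936, giving −¼ ln(0.297936) = 0.302719.
d = 0.333473 + 0.302719 = 0.636192.

0.64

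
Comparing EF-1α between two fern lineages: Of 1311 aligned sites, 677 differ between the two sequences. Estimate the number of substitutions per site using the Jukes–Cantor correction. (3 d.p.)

p = 677/1311 ≈ 0.5164.
d = −(3/4) ln(1 − 4p/3) = −0.75 ln(1 − 0.688533) = −0.75 ln(0.311467)
  = −0.75 × (-1.166462) = 0.874847 substitutions/site.

0.875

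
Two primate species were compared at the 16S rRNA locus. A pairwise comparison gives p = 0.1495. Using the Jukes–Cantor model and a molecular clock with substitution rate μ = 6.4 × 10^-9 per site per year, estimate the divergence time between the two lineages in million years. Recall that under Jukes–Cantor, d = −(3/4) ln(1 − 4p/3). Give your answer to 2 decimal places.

13.03

d = −(3/4) ln(1 − 4p/3) = −0.75 ln(1 − 0.199333) = −0.75 ln(0.800667)
  = −0.75 × (-0.222310) = 0.166733 substitutions/site.
Under a molecular clock d = 2μt, so t = d/(2μ) = 0.166733 / (2 × 6.4 × 10^-9) = 13.03 million years.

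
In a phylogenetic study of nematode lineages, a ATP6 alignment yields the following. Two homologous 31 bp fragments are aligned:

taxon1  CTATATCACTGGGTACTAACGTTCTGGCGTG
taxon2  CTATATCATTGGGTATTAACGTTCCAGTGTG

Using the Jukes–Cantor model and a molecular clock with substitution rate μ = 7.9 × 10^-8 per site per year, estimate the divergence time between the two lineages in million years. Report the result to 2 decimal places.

The sequences differ at 5 of 31 sites (9, 16, 25, 26, 28), so p = 5/31 ≈ 0.16129.
d = −(3/4) ln(1 − 4p/3) = −0.75 ln(1 − 0.215053) = −0.75 ln(0.784947)
  = −0.75 × (-0.242139) = 0.181604 substitutions/site.
Under a molecular clock d = 2μt, so t = d/(2μ) = 0.181604 / (2 × 7.9 × 10^-8) = 1.15 million years.

1.15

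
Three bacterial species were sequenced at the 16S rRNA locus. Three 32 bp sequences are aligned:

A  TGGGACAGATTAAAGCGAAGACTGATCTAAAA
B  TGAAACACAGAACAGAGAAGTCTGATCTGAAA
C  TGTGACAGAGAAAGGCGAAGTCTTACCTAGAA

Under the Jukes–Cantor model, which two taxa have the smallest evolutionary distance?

A and C

A–B: 9/32 differ, p = 0.281, d = 0.353.
A–C: 8/32 differ, p = 0.250, d = 0.304.
B–C: 10/32 differ, p = 0.313, d = 0.404.
The smallest distance is between A and C.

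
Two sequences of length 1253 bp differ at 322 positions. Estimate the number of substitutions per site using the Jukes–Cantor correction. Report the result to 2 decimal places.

0.31

p = 322/1253 ≈ 0.256983.
d = −(3/4) ln(1 − 4p/3) = −0.75 ln(1 − 0.342644) = −0.75 ln(0.657356)
  = −0.75 × (-0.419530) = 0.314648 substitutions/site.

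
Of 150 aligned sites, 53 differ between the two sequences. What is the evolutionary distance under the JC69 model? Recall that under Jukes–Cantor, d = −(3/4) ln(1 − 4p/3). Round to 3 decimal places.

p = 53/150 ≈ 0.353333.
d = −(3/4) ln(1 − 4p/3) = −0.75 ln(1 − 0.471111) = −0.75 ln(0.528889)
  = −0.75 × (-0.636977) = 0.477733 substitutions/site.

0.478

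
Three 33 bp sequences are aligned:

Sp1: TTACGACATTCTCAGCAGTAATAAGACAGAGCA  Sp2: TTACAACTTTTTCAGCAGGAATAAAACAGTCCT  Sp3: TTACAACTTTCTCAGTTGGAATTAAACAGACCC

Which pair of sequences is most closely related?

Sp2 and Sp3

Sp1–Sp2: 8/33 differ, p = 0.242, d = 0.293.
Sp1–Sp3: 9/33 differ, p = 0.273, d = 0.339.
Sp2–Sp3: 6/33 differ, p = 0.182, d = 0.208.
The smallest distance is between Sp2 and Sp3.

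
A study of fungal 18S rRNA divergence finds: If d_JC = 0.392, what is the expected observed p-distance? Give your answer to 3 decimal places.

0.305

p = (3/4)(1 − e^(−4d/3)) = 0.75 × (1 − e^(-0.522667)) = 0.75 × (1 − 0.592937) = 0.305297.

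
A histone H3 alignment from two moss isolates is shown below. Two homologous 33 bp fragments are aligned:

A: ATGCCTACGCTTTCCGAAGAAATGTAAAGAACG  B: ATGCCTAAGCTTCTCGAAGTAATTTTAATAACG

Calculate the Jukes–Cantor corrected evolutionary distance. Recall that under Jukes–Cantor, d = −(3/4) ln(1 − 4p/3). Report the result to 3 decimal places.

0.249

The sequences differ at 7 of 33 sites (8, 13, 14, 20, 24, 26, 29), so p = 7/33 ≈ 0.212121.
d = −(3/4) ln(1 − 4p/3) = −0.75 ln(1 − 0.282828) = −0.75 ln(0.717172)
  = −0.75 × (-0.332440) = 0.249330 substitutions/site.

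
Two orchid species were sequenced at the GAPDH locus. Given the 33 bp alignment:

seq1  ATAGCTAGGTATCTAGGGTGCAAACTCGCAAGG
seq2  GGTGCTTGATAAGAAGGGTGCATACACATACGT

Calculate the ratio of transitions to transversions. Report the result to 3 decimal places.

Transitions are A↔G and C↔T; transversions are all other mismatches.
Transitions: 4. Transversions: 10.
R = 4/10 = 0.400.

0.400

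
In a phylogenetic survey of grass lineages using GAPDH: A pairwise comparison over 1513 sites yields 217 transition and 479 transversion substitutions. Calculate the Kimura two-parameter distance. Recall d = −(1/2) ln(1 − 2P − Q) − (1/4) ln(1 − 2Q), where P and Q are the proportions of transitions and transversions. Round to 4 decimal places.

P = 217/1513 ≈ 0.143424 and Q = 479/1513 ≈ 0.31659.
Under the Kimura two-parameter model, d = −½ ln(1 − 2P − Q) − ¼ ln(1 − 2Q).
1 − 2P − Q = 0.396562, giving −½ ln(0.396562) = 0.462461.
1 − 2Q = 0.36682, giving −¼ ln(0.36682) = 0.250721.
d = 0.462461 + 0.250721 = 0.713182.

0.7132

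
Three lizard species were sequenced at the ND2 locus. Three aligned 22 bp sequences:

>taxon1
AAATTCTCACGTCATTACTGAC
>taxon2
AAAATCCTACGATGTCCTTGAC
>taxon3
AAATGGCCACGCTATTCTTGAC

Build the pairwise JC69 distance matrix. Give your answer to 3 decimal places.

taxon1–taxon2: 9/22 sites differ → p ≈ 0.409091, d = −0.75 ln(1 − 0.545455) = 0.591344 ≈ 0.591.
taxon1–taxon3: 7/22 sites differ → p ≈ 0.318182, d = −0.75 ln(1 − 0.424243) = 0.414052 ≈ 0.414.
taxon2–taxon3: 7/22 sites differ → p ≈ 0.318182, d = −0.75 ln(1 − 0.424243) = 0.414052 ≈ 0.414.

d(taxon1,taxon2) = 0.591, d(taxon1,taxon3) = 0.414, d(taxon2,taxon3) = 0.414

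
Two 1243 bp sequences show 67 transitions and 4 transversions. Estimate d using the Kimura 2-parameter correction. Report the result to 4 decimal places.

0.0605

P = 67/1243 ≈ 0.053902 and Q = 4/1243 ≈ 0.003218.
Under the Kimura two-parameter model, d = −½ ln(1 − 2P − Q) − ¼ ln(1 − 2Q).
1 − 2P − Q = 0.888978, giving −½ ln(0.888978) = 0.058841.
1 − 2Q = 0.993564, giving −¼ ln(0.993564) = 0.001614.
d = 0.058841 + 0.001614 = 0.060455.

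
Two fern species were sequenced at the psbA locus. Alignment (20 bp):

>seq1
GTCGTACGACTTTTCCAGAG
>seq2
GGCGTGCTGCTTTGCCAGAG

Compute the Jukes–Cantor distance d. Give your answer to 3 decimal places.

The sequences differ at 5 of 20 sites (2, 6, 8, 9, 14), so p = 5/20 = 0.25.
d = −(3/4) ln(1 − 4p/3) = −0.75 ln(1 − 0.333333) = −0.75 ln(0.666667)
  = −0.75 × (-0.405465) = 0.304099 substitutions/site.

0.304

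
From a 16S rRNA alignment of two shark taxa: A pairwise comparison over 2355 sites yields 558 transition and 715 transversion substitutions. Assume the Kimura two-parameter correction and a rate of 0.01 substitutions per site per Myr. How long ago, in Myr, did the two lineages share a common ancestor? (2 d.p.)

P = 558/2355 ≈ 0.236943 and Q = 715/2355 ≈ 0.303609.
Under the Kimura two-parameter model, d = −½ ln(1 − 2P − Q) − ¼ ln(1 − 2Q).
1 − 2P − Q = 0.222505, giving −½ ln(0.222505) = 0.751403.
1 − 2Q = 0.392782, giving −¼ ln(0.392782) = 0.233625.
d = 0.751403 + 0.233625 = 0.985028.
Under a molecular clock d = 2μt, so t = d/(2μ) = 0.985028 / (2 × 0.01) = 49.25 Myr.

49.25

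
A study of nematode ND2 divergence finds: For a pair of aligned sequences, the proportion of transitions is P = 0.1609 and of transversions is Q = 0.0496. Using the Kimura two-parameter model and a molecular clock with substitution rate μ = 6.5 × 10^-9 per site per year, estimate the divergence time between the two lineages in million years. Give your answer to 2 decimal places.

19.87

Under the Kimura two-parameter model, d = −½ ln(1 − 2P − Q) − ¼ ln(1 − 2Q).
1 − 2P − Q = 0.6286, giving −½ ln(0.6286) = 0.232130.
1 − 2Q = 0.9008, giving −¼ ln(0.9008) = 0.026118.
d = 0.232130 + 0.026118 = 0.258248.
Under a molecular clock d = 2μt, so t = d/(2μ) = 0.258248 / (2 × 6.5 × 10^-9) = 19.87 million years.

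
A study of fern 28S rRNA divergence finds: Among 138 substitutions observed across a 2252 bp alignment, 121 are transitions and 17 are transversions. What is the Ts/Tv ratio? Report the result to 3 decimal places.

7.118

R = 121/17 = 7.117647… ≈ 7.118 (to 3 d.p.).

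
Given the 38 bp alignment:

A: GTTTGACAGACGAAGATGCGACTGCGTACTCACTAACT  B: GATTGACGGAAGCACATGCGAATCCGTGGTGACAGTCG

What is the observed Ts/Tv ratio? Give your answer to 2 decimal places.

0.27

Transitions are A↔G and C↔T; transversions are all other mismatches.
Transitions: 3. Transversions: 11.
R = 3/11 = 0.272727… ≈ 0.27 (to 2 d.p.).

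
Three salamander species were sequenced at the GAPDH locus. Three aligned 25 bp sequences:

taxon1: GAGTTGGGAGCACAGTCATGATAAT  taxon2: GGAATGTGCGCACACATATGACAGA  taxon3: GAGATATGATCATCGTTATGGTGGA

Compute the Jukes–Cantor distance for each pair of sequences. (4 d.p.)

taxon1–taxon2: 11/25 sites differ → p = 0.44, d = −0.75 ln(1 − 0.586667) = 0.662626 ≈ 0.6626.
taxon1–taxon3: 11/25 sites differ → p = 0.44, d = −0.75 ln(1 − 0.586667) = 0.662626 ≈ 0.6626.
taxon2–taxon3: 12/25 sites differ → p = 0.48, d = −0.75 ln(1 − 0.64) = 0.766238 ≈ 0.7662.

d(taxon1,taxon2) = 0.6626, d(taxon1,taxon3) = 0.6626, d(taxon2,taxon3) = 0.7662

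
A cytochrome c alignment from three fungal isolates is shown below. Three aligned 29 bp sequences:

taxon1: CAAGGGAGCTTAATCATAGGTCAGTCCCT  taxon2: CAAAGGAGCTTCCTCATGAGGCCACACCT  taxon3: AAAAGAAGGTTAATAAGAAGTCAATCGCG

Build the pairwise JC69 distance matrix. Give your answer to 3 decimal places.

taxon1–taxon2: 10/29 sites differ → p ≈ 0.344828, d = −0.75 ln(1 − 0.459771) = 0.461822 ≈ 0.462.
taxon1–taxon3: 10/29 sites differ → p ≈ 0.344828, d = −0.75 ln(1 − 0.459771) = 0.461822 ≈ 0.462.
taxon2–taxon3: 14/29 sites differ → p ≈ 0.482759, d = −0.75 ln(1 − 0.643679) = 0.773942 ≈ 0.774.

d(taxon1,taxon2) = 0.462, d(taxon1,taxon3) = 0.462, d(taxon2,taxon3) = 0.774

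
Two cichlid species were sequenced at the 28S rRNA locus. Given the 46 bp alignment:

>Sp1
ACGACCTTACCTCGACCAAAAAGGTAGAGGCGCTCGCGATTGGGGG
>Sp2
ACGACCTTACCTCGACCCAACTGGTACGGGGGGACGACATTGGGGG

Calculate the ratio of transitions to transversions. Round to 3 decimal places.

0.111

Transitions are A↔G and C↔T; transversions are all other mismatches.
Transitions: 1. Transversions: 9.
R = 1/9 = 0.111111… ≈ 0.111 (to 3 d.p.).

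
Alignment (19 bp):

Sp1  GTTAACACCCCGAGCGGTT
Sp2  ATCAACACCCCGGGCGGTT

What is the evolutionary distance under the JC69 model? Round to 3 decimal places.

0.177

The sequences differ at 3 of 19 sites (1, 3, 13), so p = 3/19 ≈ 0.157895.
d = −(3/4) ln(1 − 4p/3) = −0.75 ln(1 − 0.210527) = −0.75 ln(0.789473)
  = −0.75 × (-0.236390) = 0.177293 substitutions/site.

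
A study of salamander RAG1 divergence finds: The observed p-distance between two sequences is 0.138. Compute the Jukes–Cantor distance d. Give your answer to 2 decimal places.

0.15

d = −(3/4) ln(1 − 4p/3) = −0.75 ln(1 − 0.184) = −0.75 ln(0.816)
  = −0.75 × (-0.203341) = 0.152506 substitutions/site.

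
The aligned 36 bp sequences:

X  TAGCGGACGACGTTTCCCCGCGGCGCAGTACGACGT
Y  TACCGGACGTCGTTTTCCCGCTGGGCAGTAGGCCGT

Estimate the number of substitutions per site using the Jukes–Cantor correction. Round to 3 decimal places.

0.225

The sequences differ at 7 of 36 sites (3, 10, 16, 22, 24, 31, 33), so p = 7/36 ≈ 0.194444.
d = −(3/4) ln(1 − 4p/3) = −0.75 ln(1 − 0.259259) = −0.75 ln(0.740741)
  = −0.75 × (-0.300104) = 0.225078 substitutions/site.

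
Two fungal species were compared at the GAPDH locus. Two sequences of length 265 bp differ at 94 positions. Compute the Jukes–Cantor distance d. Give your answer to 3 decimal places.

p = 94/265 ≈ 0.354717.
d = −(3/4) ln(1 − 4p/3) = −0.75 ln(1 − 0.472956) = −0.75 ln(0.527044)
  = −0.75 × (-0.640471) = 0.480353 substitutions/site.

0.480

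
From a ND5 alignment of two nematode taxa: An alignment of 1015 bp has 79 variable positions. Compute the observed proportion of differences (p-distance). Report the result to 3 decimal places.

0.078

p = 79/1015 = 0.077832… ≈ 0.078 (to 3 d.p.).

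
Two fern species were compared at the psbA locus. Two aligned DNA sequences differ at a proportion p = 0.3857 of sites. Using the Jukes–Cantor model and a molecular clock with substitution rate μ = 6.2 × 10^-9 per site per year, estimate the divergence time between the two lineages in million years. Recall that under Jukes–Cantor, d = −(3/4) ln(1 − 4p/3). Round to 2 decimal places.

43.68

d = −(3/4) ln(1 − 4p/3) = −0.75 ln(1 − 0.514267) = −0.75 ln(0.485733)
  = −0.75 × (-0.722096) = 0.541572 substitutions/site.
Under a molecular clock d = 2μt, so t = d/(2μ) = 0.541572 / (2 × 6.2 × 10^-9) = 43.68 million years.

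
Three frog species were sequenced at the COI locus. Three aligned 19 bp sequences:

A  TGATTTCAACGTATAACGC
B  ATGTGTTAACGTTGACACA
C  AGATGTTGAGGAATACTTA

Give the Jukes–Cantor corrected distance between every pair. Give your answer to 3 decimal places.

d(A,B) = 1.109, d(A,C) = 0.907, d(B,C) = 0.749

A–B: 11/19 sites differ → p ≈ 0.578947, d = −0.75 ln(1 − 0.771929) = 1.108574 ≈ 1.109.
A–C: 10/19 sites differ → p ≈ 0.526316, d = −0.75 ln(1 − 0.701755) = 0.907380 ≈ 0.907.
B–C: 9/19 sites differ → p ≈ 0.473684, d = −0.75 ln(1 − 0.631579) = 0.748897 ≈ 0.749.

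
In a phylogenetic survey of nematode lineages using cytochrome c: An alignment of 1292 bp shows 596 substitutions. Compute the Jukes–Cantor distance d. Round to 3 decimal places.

p = 596/1292 ≈ 0.4613.
d = −(3/4) ln(1 − 4p/3) = −0.75 ln(1 − 0.615067) = −0.75 ln(0.384933)
  = −0.75 × (-0.954686) = 0.716015 substitutions/site.

0.716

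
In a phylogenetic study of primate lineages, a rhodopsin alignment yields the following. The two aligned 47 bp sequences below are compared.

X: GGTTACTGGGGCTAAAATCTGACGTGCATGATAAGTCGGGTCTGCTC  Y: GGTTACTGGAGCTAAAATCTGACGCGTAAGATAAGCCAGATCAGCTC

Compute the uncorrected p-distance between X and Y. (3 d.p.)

The sequences differ at 8 of 47 positions (sites 10, 25, 27, 29, 36, 38, 40, 43).
p = 8/47 = 0.170212… ≈ 0.170 (to 3 d.p.).

0.170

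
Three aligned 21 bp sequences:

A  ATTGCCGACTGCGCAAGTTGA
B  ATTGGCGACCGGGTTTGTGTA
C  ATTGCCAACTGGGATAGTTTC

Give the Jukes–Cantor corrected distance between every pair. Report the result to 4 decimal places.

A–B: 8/21 sites differ → p ≈ 0.380952, d = −0.75 ln(1 − 0.507936) = 0.531860 ≈ 0.5319.
A–C: 6/21 sites differ → p ≈ 0.285714, d = −0.75 ln(1 − 0.380952) = 0.359679 ≈ 0.3597.
B–C: 7/21 sites differ → p ≈ 0.333333, d = −0.75 ln(1 − 0.444444) = 0.440839 ≈ 0.4408.

d(A,B) = 0.5319, d(A,C) = 0.3597, d(B,C) = 0.4408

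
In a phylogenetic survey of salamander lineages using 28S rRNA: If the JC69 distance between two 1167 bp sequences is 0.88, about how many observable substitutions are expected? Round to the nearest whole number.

Invert JC69: p = (3/4)(1 − e^(−4d/3)) = 0.75 × (1 − e^(-1.173333)) = 0.75 × (1 − 0.309334) = 0.518000.
Expected differing sites = pL ≈ 0.518000 × 1167 = 604.506 ≈ 605.

605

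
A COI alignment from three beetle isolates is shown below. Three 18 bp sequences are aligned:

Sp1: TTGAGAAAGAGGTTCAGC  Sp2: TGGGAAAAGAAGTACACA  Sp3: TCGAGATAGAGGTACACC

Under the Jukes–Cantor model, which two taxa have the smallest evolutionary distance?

Sp1–Sp2: 7/18 differ, p = 0.389, d = 0.548.
Sp1–Sp3: 4/18 differ, p = 0.222, d = 0.264.
Sp2–Sp3: 6/18 differ, p = 0.333, d = 0.441.
The smallest distance is between Sp1 and Sp3.

Sp1 and Sp3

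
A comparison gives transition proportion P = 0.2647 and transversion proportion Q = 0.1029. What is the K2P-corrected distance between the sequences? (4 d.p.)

0.5578

Under the Kimura two-parameter model, d = −½ ln(1 − 2P − Q) − ¼ ln(1 − 2Q).
1 − 2P − Q = 0.3677, giving −½ ln(0.3677) = 0.500244.
1 − 2Q = 0.7942, giving −¼ ln(0.7942) = 0.057605.
d = 0.500244 + 0.057605 = 0.557849.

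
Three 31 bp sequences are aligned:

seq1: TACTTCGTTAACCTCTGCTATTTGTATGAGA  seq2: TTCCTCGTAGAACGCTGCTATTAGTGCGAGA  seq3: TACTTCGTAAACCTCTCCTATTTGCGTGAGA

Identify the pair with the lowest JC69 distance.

seq1–seq2: 9/31 differ, p = 0.290, d = 0.367.
seq1–seq3: 4/31 differ, p = 0.129, d = 0.142.
seq2–seq3: 9/31 differ, p = 0.290, d = 0.367.
The smallest distance is between seq1 and seq3.

seq1 and seq3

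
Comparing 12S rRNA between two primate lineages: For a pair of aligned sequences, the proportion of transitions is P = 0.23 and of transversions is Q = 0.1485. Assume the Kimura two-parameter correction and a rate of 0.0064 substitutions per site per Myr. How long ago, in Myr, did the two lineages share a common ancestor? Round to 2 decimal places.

Under the Kimura two-parameter model, d = −½ ln(1 − 2P − Q) − ¼ ln(1 − 2Q).
1 − 2P − Q = 0.3915, giving −½ ln(0.3915) = 0.468885.
1 − 2Q = 0.703, giving −¼ ln(0.703) = 0.088100.
d = 0.468885 + 0.088100 = 0.556985.
Under a molecular clock d = 2μt, so t = d/(2μ) = 0.556985 / (2 × 0.0064) = 43.51 Myr.

43.51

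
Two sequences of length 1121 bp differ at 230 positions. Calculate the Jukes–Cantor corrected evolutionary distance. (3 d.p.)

0.240

p = 230/1121 ≈ 0.205174.
d = −(3/4) ln(1 − 4p/3) = −0.75 ln(1 − 0.273565) = −0.75 ln(0.726435)
  = −0.75 × (-0.319606) = 0.239705 substitutions/site.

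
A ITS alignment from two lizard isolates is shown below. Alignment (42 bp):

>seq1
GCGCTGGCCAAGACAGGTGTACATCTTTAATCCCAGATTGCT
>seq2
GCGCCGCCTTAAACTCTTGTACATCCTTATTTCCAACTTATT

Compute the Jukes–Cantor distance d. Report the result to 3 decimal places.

0.485

The sequences differ at 15 of 42 sites, so p = 15/42 ≈ 0.357143.
d = −(3/4) ln(1 − 4p/3) = −0.75 ln(1 − 0.476191) = −0.75 ln(0.523809)
  = −0.75 × (-0.646628) = 0.484971 substitutions/site.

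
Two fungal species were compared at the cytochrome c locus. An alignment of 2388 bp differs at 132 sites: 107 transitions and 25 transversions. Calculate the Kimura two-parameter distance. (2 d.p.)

P = 107/2388 ≈ 0.044807 and Q = 25/2388 ≈ 0.010469.
Under the Kimura two-parameter model, d = −½ ln(1 − 2P − Q) − ¼ ln(1 − 2Q).
1 − 2P − Q = 0.899917, giving −½ ln(0.899917) = 0.052726.
1 − 2Q = 0.979062, giving −¼ ln(0.979062) = 0.005290.
d = 0.052726 + 0.005290 = 0.058016.

0.06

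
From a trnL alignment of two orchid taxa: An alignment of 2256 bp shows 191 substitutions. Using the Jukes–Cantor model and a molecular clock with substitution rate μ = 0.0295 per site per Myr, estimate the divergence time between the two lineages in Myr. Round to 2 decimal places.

1.52

p = 191/2256 ≈ 0.084663.
d = −(3/4) ln(1 − 4p/3) = −0.75 ln(1 − 0.112884) = −0.75 ln(0.887116)
  = −0.75 × (-0.119780) = 0.089835 substitutions/site.
Under a molecular clock d = 2μt, so t = d/(2μ) = 0.089835 / (2 × 0.0295) = 1.52 Myr.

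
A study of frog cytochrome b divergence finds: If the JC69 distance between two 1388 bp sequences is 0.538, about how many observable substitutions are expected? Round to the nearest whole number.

Invert JC69: p = (3/4)(1 − e^(−4d/3)) = 0.75 × (1 − e^(-0.717333)) = 0.75 × (1 − 0.488052) = 0.383961.
Expected differing sites = pL ≈ 0.383961 × 1388 = 532.937868 ≈ 533.

533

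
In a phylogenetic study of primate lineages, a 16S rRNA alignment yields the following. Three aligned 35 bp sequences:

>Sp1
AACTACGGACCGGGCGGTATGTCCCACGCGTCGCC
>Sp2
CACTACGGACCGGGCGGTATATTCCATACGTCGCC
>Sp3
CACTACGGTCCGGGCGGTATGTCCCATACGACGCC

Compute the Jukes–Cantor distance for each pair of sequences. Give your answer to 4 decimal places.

Sp1–Sp2: 5/35 sites differ → p ≈ 0.142857, d = −0.75 ln(1 − 0.190476) = 0.158482 ≈ 0.1585.
Sp1–Sp3: 5/35 sites differ → p ≈ 0.142857, d = −0.75 ln(1 − 0.190476) = 0.158482 ≈ 0.1585.
Sp2–Sp3: 4/35 sites differ → p ≈ 0.114286, d = −0.75 ln(1 − 0.152381) = 0.123993 ≈ 0.1240.

d(Sp1,Sp2) = 0.1585, d(Sp1,Sp3) = 0.1585, d(Sp2,Sp3) = 0.1240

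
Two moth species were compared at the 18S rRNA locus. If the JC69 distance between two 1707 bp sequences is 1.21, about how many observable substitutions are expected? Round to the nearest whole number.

Invert JC69: p = (3/4)(1 − e^(−4d/3)) = 0.75 × (1 − e^(-1.613333)) = 0.75 × (1 − 0.199222) = 0.600584.
Expected differing sites = pL ≈ 0.600584 × 1707 = 1025.196888 ≈ 1025.

1025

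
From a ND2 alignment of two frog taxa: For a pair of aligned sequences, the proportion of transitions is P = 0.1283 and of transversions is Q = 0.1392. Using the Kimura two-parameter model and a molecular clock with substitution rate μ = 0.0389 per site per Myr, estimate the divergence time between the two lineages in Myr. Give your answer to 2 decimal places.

4.29

Under the Kimura two-parameter model, d = −½ ln(1 − 2P − Q) − ¼ ln(1 − 2Q).
1 − 2P − Q = 0.6042, giving −½ ln(0.6042) = 0.251925.
1 − 2Q = 0.7216, giving −¼ ln(0.7216) = 0.081571.
d = 0.251925 + 0.081571 = 0.333496.
Under a molecular clock d = 2μt, so t = d/(2μ) = 0.333496 / (2 × 0.0389) = 4.29 Myr.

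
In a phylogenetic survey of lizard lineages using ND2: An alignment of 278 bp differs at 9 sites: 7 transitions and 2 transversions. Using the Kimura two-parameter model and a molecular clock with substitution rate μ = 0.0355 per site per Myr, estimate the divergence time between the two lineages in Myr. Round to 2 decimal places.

0.47

P = 7/278 ≈ 0.02518 and Q = 2/278 ≈ 0.007194.
Under the Kimura two-parameter model, d = −½ ln(1 − 2P − Q) − ¼ ln(1 − 2Q).
1 − 2P − Q = 0.942446, giving −½ ln(0.942446) = 0.029638.
1 − 2Q = 0.985612, giving −¼ ln(0.985612) = 0.003623.
d = 0.029638 + 0.003623 = 0.033261.
Under a molecular clock d = 2μt, so t = d/(2μ) = 0.033261 / (2 × 0.0355) = 0.47 Myr.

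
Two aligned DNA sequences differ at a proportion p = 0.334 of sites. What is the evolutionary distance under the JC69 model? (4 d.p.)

0.4420

d = −(3/4) ln(1 − 4p/3) = −0.75 ln(1 − 0.445333) = −0.75 ln(0.554667)
  = −0.75 × (-0.589387) = 0.442040 substitutions/site.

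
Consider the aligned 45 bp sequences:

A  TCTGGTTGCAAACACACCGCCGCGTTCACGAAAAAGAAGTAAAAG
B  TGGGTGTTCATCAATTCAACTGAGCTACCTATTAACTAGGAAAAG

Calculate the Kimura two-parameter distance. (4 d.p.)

Of 45 sites, 4 differences are transitions and 19 are transversions, so P = 4/45 ≈ 0.088889 and Q = 19/45 ≈ 0.422222.
Under the Kimura two-parameter model, d = −½ ln(1 − 2P − Q) − ¼ ln(1 − 2Q).
1 − 2P − Q = 0.4, giving −½ ln(0.4) = 0.458145.
1 − 2Q = 0.155556, giving −¼ ln(0.155556) = 0.465187.
d = 0.458145 + 0.465187 = 0.923332.

0.9233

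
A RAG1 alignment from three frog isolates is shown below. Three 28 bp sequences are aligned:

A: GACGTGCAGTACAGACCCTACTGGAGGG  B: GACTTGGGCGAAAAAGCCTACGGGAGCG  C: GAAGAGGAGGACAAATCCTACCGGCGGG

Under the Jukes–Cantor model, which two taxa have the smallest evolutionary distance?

A–B: 10/28 differ, p = 0.357, d = 0.485.
A–C: 8/28 differ, p = 0.286, d = 0.360.
B–C: 10/28 differ, p = 0.357, d = 0.485.
The smallest distance is between A and C.

A and C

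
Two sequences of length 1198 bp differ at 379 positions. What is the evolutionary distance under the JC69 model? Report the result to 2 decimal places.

p = 379/1198 ≈ 0.316361.
d = −(3/4) ln(1 − 4p/3) = −0.75 ln(1 − 0.421815) = −0.75 ln(0.578185)
  = −0.75 × (-0.547861) = 0.410896 substitutions/site.

0.41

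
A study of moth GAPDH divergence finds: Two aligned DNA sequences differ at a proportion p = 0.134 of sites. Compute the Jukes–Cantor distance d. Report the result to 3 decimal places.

0.148

d = −(3/4) ln(1 − 4p/3) = −0.75 ln(1 − 0.178667) = −0.75 ln(0.821333)
  = −0.75 × (-0.196827) = 0.147620 substitutions/site.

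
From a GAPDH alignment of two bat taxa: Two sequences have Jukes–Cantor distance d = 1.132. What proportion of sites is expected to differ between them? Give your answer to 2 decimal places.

0.58

p = (3/4)(1 − e^(−4d/3)) = 0.75 × (1 − e^(-1.509333)) = 0.75 × (1 − 0.221057) = 0.584207.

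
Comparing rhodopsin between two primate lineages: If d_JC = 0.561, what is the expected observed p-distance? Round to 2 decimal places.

p = (3/4)(1 − e^(−4d/3)) = 0.75 × (1 − e^(-0.748)) = 0.75 × (1 − 0.473312) = 0.395016.

0.40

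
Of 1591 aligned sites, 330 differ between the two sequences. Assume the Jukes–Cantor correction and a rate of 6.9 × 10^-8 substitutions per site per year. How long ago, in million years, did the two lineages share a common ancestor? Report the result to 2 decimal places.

1.76

p = 330/1591 ≈ 0.207417.
d = −(3/4) ln(1 − 4p/3) = −0.75 ln(1 − 0.276556) = −0.75 ln(0.723444)
  = −0.75 × (-0.323732) = 0.242799 substitutions/site.
Under a molecular clock d = 2μt, so t = d/(2μ) = 0.242799 / (2 × 6.9 × 10^-8) = 1.76 million years.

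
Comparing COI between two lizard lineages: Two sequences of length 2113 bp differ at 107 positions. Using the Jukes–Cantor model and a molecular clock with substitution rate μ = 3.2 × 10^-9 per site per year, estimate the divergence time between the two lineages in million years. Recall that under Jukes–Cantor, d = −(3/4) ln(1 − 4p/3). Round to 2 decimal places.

8.19

p = 107/2113 ≈ 0.050639.
d = −(3/4) ln(1 − 4p/3) = −0.75 ln(1 − 0.067519) = −0.75 ln(0.932481)
  = −0.75 × (-0.069907) = 0.052430 substitutions/site.
Under a molecular clock d = 2μt, so t = d/(2μ) = 0.052430 / (2 × 3.2 × 10^-9) = 8.19 million years.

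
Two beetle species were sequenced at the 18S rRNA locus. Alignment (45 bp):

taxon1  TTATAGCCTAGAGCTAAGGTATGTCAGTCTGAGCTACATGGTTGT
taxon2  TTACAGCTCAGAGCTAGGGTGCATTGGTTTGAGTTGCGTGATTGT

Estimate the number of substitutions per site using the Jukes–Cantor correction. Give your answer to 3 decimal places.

0.402

The sequences differ at 14 of 45 sites, so p = 14/45 ≈ 0.311111.
d = −(3/4) ln(1 − 4p/3) = −0.75 ln(1 − 0.414815) = −0.75 ln(0.585185)
  = −0.75 × (-0.535827) = 0.401870 substitutions/site.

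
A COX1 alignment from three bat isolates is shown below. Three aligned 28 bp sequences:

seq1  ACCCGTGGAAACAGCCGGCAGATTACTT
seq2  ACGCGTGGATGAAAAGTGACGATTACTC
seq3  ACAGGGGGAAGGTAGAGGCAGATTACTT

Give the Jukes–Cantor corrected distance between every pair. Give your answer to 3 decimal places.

seq1–seq2: 11/28 sites differ → p ≈ 0.392857, d = −0.75 ln(1 − 0.523809) = 0.556452 ≈ 0.556.
seq1–seq3: 9/28 sites differ → p ≈ 0.321429, d = −0.75 ln(1 − 0.428572) = 0.419713 ≈ 0.420.
seq2–seq3: 12/28 sites differ → p ≈ 0.428571, d = −0.75 ln(1 − 0.571428) = 0.635472 ≈ 0.635.

d(seq1,seq2) = 0.556, d(seq1,seq3) = 0.420, d(seq2,seq3) = 0.635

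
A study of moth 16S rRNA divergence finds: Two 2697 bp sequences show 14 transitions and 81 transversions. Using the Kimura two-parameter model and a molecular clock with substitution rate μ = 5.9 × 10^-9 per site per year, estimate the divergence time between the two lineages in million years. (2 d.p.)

P = 14/2697 ≈ 0.005191 and Q = 81/2697 ≈ 0.030033.
Under the Kimura two-parameter model, d = −½ ln(1 − 2P − Q) − ¼ ln(1 − 2Q).
1 − 2P − Q = 0.959585, giving −½ ln(0.959585) = 0.020627.
1 − 2Q = 0.939934, giving −¼ ln(0.939934) = 0.015486.
d = 0.020627 + 0.015486 = 0.036113.
Under a molecular clock d = 2μt, so t = d/(2μ) = 0.036113 / (2 × 5.9 × 10^-9) = 3.06 million years.

3.06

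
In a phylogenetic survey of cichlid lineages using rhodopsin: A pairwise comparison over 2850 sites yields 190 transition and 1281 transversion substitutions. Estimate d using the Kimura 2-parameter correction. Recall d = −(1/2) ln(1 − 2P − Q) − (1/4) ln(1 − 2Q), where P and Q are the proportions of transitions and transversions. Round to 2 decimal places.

P = 190/2850 ≈ 0.066667 and Q = 1281/2850 ≈ 0.449474.
Under the Kimura two-parameter model, d = −½ ln(1 − 2P − Q) − ¼ ln(1 − 2Q).
1 − 2P − Q = 0.417192, giving −½ ln(0.417192) = 0.437104.
1 − 2Q = 0.101052, giving −¼ ln(0.101052) = 0.573030.
d = 0.437104 + 0.573030 = 1.010134.

1.01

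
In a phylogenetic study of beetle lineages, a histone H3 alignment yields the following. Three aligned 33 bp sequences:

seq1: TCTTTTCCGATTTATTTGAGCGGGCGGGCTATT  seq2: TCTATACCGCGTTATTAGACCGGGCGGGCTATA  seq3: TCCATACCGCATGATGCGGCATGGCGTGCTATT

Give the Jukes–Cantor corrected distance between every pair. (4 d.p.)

seq1–seq2: 7/33 sites differ → p ≈ 0.212121, d = −0.75 ln(1 − 0.282828) = 0.249330 ≈ 0.2493.
seq1–seq3: 13/33 sites differ → p ≈ 0.393939, d = −0.75 ln(1 − 0.525252) = 0.558728 ≈ 0.5587.
seq2–seq3: 10/33 sites differ → p ≈ 0.30303, d = −0.75 ln(1 − 0.40404) = 0.388186 ≈ 0.3882.

d(seq1,seq2) = 0.2493, d(seq1,seq3) = 0.5587, d(seq2,seq3) = 0.3882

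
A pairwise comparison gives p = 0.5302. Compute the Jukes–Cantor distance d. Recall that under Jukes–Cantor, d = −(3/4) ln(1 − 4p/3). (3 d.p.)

0.921

d = −(3/4) ln(1 − 4p/3) = −0.75 ln(1 − 0.706933) = −0.75 ln(0.293067)
  = −0.75 × (-1.227354) = 0.920516 substitutions/site.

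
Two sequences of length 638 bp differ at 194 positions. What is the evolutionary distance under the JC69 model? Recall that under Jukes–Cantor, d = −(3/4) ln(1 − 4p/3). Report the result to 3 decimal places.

0.390

p = 194/638 ≈ 0.304075.
d = −(3/4) ln(1 − 4p/3) = −0.75 ln(1 − 0.405433) = −0.75 ln(0.594567)
  = −0.75 × (-0.519922) = 0.389942 substitutions/site.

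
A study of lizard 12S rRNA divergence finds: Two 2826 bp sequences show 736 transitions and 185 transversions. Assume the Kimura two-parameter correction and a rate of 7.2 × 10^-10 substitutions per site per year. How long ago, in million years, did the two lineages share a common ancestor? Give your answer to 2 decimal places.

P = 736/2826 ≈ 0.260439 and Q = 185/2826 ≈ 0.065464.
Under the Kimura two-parameter model, d = −½ ln(1 − 2P − Q) − ¼ ln(1 − 2Q).
1 − 2P − Q = 0.413658, giving −½ ln(0.413658) = 0.441358.
1 − 2Q = 0.869072, giving −¼ ln(0.869072) = 0.035082.
d = 0.441358 + 0.035082 = 0.476440.
Under a molecular clock d = 2μt, so t = d/(2μ) = 0.476440 / (2 × 7.2 × 10^-10) = 330.86 million years.

330.86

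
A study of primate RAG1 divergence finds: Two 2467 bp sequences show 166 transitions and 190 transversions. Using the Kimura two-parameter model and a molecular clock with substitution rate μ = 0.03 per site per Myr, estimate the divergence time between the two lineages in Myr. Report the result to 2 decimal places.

2.68

P = 166/2467 ≈ 0.067288 and Q = 190/2467 ≈ 0.077017.
Under the Kimura two-parameter model, d = −½ ln(1 − 2P − Q) − ¼ ln(1 − 2Q).
1 − 2P − Q = 0.788407, giving −½ ln(0.788407) = 0.118870.
1 − 2Q = 0.845966, giving −¼ ln(0.845966) = 0.041819.
d = 0.118870 + 0.041819 = 0.160689.
Under a molecular clock d = 2μt, so t = d/(2μ) = 0.160689 / (2 × 0.03) = 2.68 Myr.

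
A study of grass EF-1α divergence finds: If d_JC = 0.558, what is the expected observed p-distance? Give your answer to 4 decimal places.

p = (3/4)(1 − e^(−4d/3)) = 0.75 × (1 − e^(-0.744)) = 0.75 × (1 − 0.475209) = 0.393593.

0.3936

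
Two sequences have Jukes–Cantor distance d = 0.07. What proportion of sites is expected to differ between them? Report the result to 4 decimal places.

p = (3/4)(1 − e^(−4d/3)) = 0.75 × (1 − e^(-0.093333)) = 0.75 × (1 − 0.910890) = 0.066833.

0.0668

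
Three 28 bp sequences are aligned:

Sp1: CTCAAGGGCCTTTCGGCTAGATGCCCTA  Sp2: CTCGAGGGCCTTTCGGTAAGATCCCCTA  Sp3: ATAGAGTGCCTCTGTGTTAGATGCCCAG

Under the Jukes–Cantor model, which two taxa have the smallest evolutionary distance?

Sp1 and Sp2

Sp1–Sp2: 4/28 differ, p = 0.143, d = 0.158.
Sp1–Sp3: 10/28 differ, p = 0.357, d = 0.485.
Sp2–Sp3: 10/28 differ, p = 0.357, d = 0.485.
The smallest distance is between Sp1 and Sp2.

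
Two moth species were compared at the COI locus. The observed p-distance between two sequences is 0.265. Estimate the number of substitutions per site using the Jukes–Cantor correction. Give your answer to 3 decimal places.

0.327

d = −(3/4) ln(1 − 4p/3) = −0.75 ln(1 − 0.353333) = −0.75 ln(0.646667)
  = −0.75 × (-0.435924) = 0.326943 substitutions/site.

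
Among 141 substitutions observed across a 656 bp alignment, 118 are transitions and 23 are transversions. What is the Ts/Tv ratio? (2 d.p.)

R = 118/23 = 5.130434… ≈ 5.13 (to 2 d.p.).

5.13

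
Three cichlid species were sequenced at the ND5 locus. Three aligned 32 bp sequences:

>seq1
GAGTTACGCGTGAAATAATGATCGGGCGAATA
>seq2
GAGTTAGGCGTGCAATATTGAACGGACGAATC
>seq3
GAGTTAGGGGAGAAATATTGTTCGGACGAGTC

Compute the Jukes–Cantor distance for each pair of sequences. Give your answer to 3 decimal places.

seq1–seq2: 6/32 sites differ → p = 0.1875, d = −0.75 ln(1 − 0.25) = 0.215762 ≈ 0.216.
seq1–seq3: 8/32 sites differ → p = 0.25, d = −0.75 ln(1 − 0.333333) = 0.304098 ≈ 0.304.
seq2–seq3: 6/32 sites differ → p = 0.1875, d = −0.75 ln(1 − 0.25) = 0.215762 ≈ 0.216.

d(seq1,seq2) = 0.216, d(seq1,seq3) = 0.304, d(seq2,seq3) = 0.216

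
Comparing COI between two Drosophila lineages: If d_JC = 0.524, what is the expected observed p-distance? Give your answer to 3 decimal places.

p = (3/4)(1 − e^(−4d/3)) = 0.75 × (1 − e^(-0.698667)) = 0.75 × (1 − 0.497248) = 0.377064.

0.377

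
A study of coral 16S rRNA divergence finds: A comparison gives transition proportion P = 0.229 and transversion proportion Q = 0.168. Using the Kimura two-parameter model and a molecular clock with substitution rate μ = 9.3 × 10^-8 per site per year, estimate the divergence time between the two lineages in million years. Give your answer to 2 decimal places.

3.19

Under the Kimura two-parameter model, d = −½ ln(1 − 2P − Q) − ¼ ln(1 − 2Q).
1 − 2P − Q = 0.374, giving −½ ln(0.374) = 0.491750.
1 − 2Q = 0.664, giving −¼ ln(0.664) = 0.102368.
d = 0.491750 + 0.102368 = 0.594118.
Under a molecular clock d = 2μt, so t = d/(2μ) = 0.594118 / (2 × 9.3 × 10^-8) = 3.19 million years.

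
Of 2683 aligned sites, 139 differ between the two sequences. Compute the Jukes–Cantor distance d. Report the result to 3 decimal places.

p = 139/2683 ≈ 0.051808.
d = −(3/4) ln(1 − 4p/3) = −0.75 ln(1 − 0.069077) = −0.75 ln(0.930923)
  = −0.75 × (-0.071579) = 0.053684 substitutions/site.

0.054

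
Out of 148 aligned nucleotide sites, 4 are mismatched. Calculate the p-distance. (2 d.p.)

p = 4/148 = 0.027027… ≈ 0.03 (to 2 d.p.).

0.03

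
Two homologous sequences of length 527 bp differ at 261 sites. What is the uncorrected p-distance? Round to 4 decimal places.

p = 261/527 = 0.495256… ≈ 0.4953 (to 4 d.p.).

0.4953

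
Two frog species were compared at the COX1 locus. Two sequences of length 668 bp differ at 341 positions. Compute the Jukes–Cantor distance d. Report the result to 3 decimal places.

0.856

p = 341/668 ≈ 0.510479.
d = −(3/4) ln(1 − 4p/3) = −0.75 ln(1 − 0.680639) = −0.75 ln(0.319361)
  = −0.75 × (-1.141433) = 0.856075 substitutions/site.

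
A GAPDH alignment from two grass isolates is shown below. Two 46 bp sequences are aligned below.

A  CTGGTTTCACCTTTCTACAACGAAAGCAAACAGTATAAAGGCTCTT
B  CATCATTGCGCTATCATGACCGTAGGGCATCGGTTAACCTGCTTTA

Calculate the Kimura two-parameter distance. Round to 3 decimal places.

Of 46 sites, 3 differences are transitions and 22 are transversions, so P = 3/46 ≈ 0.065217 and Q = 22/46 ≈ 0.478261.
Under the Kimura two-parameter model, d = −½ ln(1 − 2P − Q) − ¼ ln(1 − 2Q).
1 − 2P − Q = 0.391305, giving −½ ln(0.391305) = 0.469134.
1 − 2Q = 0.043478, giving −¼ ln(0.043478) = 0.783875.
d = 0.469134 + 0.783875 = 1.253009.

1.253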